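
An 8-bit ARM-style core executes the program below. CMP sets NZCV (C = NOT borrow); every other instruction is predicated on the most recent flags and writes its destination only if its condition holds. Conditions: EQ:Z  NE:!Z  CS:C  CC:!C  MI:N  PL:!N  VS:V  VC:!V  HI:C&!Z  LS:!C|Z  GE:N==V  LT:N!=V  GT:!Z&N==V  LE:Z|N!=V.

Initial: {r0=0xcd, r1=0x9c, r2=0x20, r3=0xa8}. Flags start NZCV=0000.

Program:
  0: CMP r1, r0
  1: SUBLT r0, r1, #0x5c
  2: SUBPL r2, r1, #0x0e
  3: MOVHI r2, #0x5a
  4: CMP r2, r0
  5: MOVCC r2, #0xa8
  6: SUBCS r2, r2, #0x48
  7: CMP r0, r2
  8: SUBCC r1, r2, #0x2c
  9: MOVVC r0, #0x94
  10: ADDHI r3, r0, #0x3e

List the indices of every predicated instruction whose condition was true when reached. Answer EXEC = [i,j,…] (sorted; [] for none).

EXEC = [1,5,8]

[0] flags=1000 → (cmp)
[1] flags=1000 LT?T → r0=0x40
[2] flags=1000 PL?F → skip
[3] flags=1000 HI?F → skip
[4] flags=1000 → (cmp)
[5] flags=1000 CC?T → r2=0xa8
[6] flags=1000 CS?F → skip
[7] flags=1001 → (cmp)
[8] flags=1001 CC?T → r1=0x7c
[9] flags=1001 VC?F → skip
[10] flags=1001 HI?F → skip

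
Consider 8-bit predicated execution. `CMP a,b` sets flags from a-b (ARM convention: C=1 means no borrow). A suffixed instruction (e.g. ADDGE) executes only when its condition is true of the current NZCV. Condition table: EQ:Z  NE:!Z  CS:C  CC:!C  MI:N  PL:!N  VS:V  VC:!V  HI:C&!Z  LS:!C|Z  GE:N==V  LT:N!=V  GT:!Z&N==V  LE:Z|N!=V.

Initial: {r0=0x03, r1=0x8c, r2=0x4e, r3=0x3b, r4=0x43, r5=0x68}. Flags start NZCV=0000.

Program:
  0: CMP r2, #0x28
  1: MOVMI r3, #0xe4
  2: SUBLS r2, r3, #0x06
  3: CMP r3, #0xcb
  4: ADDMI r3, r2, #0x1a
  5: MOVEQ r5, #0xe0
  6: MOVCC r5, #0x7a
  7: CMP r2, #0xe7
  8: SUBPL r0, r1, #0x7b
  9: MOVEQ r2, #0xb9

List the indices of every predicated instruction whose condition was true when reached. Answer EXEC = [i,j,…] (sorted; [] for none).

0: ✓ CMP  NZCV=0010
1: · MOVMI
2: · SUBLS
3: ✓ CMP  NZCV=0000
4: · ADDMI
5: · MOVEQ
6: ✓ MOVCC  r5←0x7a
7: ✓ CMP  NZCV=0000
8: ✓ SUBPL  r0←0x11
9: · MOVEQ

EXEC = [6,8]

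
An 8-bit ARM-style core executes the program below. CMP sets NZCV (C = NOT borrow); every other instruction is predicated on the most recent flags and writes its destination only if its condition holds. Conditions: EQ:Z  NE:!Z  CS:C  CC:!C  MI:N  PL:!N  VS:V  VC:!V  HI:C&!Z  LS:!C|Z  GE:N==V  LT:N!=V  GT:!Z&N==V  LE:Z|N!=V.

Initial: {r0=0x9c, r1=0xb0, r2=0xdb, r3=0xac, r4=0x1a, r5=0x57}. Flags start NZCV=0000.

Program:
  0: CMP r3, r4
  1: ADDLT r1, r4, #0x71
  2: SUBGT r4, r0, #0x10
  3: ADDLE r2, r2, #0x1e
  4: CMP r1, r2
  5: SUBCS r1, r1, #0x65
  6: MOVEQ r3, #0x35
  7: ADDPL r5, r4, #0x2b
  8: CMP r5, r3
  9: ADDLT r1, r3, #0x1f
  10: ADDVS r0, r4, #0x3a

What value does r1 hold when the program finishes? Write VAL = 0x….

VAL = 0x8b

[0] flags=1010 → (cmp)
[1] flags=1010 LT?T → r1=0x8b
[2] flags=1010 GT?F → skip
[3] flags=1010 LE?T → r2=0xf9
[4] flags=1000 → (cmp)
[5] flags=1000 CS?F → skip
[6] flags=1000 EQ?F → skip
[7] flags=1000 PL?F → skip
[8] flags=1001 → (cmp)
[9] flags=1001 LT?F → skip
[10] flags=1001 VS?T → r0=0x54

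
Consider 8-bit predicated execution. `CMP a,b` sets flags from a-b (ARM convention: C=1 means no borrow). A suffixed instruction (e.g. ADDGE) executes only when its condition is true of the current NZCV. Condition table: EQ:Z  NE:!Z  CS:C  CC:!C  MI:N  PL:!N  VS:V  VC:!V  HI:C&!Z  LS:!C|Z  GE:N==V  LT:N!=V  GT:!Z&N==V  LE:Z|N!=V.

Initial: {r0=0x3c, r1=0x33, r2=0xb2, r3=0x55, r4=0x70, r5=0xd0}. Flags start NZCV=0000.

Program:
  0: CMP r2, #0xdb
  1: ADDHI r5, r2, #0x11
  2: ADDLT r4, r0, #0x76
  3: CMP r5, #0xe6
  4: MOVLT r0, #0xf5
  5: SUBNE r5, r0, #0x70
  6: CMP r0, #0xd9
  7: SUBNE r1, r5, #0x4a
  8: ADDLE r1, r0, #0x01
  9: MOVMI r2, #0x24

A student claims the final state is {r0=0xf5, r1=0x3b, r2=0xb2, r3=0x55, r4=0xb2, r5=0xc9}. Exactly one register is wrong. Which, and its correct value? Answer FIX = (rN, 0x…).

0: ✓ CMP  NZCV=1000
1: · ADDHI
2: ✓ ADDLT  r4←0xb2
3: ✓ CMP  NZCV=1000
4: ✓ MOVLT  r0←0xf5
5: ✓ SUBNE  r5←0x85
6: ✓ CMP  NZCV=0010
7: ✓ SUBNE  r1←0x3b
8: · ADDLE
9: · MOVMI

FIX = (r5, 0x85)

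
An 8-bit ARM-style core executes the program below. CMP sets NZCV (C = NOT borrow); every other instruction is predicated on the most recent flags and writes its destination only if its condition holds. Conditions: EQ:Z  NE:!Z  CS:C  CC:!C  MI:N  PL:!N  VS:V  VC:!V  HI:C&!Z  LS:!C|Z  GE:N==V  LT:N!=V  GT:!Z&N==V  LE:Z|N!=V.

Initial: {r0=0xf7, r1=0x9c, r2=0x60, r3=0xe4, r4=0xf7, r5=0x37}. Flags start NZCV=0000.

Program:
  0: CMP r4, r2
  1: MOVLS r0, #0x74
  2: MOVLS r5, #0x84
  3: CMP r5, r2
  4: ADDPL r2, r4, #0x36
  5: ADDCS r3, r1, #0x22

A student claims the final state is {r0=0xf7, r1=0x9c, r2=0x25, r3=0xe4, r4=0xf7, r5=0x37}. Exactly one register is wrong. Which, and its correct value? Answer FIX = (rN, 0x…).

[0] flags=1010 → (cmp)
[1] flags=1010 LS?F → skip
[2] flags=1010 LS?F → skip
[3] flags=1000 → (cmp)
[4] flags=1000 PL?F → skip
[5] flags=1000 CS?F → skip

FIX = (r2, 0x60)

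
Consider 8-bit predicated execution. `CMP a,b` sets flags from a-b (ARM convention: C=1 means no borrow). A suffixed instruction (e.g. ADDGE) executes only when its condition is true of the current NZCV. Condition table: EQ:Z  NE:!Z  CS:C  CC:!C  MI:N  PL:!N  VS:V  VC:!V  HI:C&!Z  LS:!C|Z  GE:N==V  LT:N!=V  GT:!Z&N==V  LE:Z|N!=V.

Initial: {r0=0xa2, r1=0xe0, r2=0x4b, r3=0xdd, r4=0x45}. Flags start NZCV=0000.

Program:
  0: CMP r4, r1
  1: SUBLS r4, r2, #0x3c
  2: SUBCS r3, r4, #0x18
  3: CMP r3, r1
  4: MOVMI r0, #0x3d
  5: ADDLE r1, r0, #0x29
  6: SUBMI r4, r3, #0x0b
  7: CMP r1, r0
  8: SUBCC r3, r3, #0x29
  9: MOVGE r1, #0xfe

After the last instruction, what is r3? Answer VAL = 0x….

VAL = 0xdd

0: ✓ CMP  NZCV=0000
1: ✓ SUBLS  r4←0x0f
2: · SUBCS
3: ✓ CMP  NZCV=1000
4: ✓ MOVMI  r0←0x3d
5: ✓ ADDLE  r1←0x66
6: ✓ SUBMI  r4←0xd2
7: ✓ CMP  NZCV=0010
8: · SUBCC
9: ✓ MOVGE  r1←0xfe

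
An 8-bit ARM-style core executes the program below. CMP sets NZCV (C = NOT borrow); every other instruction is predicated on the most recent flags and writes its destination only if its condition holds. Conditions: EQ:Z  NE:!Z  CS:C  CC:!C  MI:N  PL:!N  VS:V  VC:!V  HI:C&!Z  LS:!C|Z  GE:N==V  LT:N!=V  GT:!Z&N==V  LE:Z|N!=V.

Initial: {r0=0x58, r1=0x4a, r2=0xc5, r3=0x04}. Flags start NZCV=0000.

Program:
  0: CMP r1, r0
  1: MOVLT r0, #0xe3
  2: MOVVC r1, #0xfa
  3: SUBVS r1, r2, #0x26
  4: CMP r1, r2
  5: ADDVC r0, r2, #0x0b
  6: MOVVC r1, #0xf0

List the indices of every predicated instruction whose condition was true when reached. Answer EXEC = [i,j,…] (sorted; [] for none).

EXEC = [1,2,5,6]

[0] flags=1000 → (cmp)
[1] flags=1000 LT?T → r0=0xe3
[2] flags=1000 VC?T → r1=0xfa
[3] flags=1000 VS?F → skip
[4] flags=0010 → (cmp)
[5] flags=0010 VC?T → r0=0xd0
[6] flags=0010 VC?T → r1=0xf0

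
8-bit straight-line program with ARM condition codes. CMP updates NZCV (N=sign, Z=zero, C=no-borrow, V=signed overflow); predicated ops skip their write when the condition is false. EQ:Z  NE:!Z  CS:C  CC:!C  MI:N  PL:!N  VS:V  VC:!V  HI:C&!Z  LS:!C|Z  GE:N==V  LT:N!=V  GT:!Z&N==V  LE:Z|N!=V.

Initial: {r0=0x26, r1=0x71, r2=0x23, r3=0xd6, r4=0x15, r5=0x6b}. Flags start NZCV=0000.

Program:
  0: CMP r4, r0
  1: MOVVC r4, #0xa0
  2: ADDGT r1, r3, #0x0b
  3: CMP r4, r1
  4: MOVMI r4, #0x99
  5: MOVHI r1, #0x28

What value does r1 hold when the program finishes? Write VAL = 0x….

0: ✓ CMP  NZCV=1000
1: ✓ MOVVC  r4←0xa0
2: · ADDGT
3: ✓ CMP  NZCV=0011
4: · MOVMI
5: ✓ MOVHI  r1←0x28

VAL = 0x28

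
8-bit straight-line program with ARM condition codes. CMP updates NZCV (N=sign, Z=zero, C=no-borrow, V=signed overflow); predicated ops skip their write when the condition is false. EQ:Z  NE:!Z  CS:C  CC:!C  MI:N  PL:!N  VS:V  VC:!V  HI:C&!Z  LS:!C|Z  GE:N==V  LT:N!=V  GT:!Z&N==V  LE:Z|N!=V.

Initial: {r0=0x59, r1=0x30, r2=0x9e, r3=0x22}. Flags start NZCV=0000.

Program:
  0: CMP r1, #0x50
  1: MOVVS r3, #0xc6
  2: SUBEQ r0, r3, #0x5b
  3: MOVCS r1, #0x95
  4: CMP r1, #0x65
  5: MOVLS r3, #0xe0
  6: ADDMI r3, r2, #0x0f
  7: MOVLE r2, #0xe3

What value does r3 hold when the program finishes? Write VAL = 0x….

0: ✓ CMP  NZCV=1000
1: · MOVVS
2: · SUBEQ
3: · MOVCS
4: ✓ CMP  NZCV=1000
5: ✓ MOVLS  r3←0xe0
6: ✓ ADDMI  r3←0xad
7: ✓ MOVLE  r2←0xe3

VAL = 0xad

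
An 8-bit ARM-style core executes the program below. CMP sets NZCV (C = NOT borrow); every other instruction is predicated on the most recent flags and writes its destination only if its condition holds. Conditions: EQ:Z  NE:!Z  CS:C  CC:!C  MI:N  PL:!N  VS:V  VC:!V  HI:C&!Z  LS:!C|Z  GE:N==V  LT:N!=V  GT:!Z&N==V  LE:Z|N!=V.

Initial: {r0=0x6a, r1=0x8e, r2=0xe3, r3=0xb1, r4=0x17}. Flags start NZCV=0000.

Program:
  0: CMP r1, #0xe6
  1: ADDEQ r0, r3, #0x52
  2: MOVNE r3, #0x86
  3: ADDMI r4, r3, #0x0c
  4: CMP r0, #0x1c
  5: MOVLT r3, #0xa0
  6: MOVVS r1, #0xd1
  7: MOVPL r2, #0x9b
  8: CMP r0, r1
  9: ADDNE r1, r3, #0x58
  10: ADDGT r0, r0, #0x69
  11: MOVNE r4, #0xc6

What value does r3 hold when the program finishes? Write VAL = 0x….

VAL = 0x86

0: ✓ CMP  NZCV=1000
1: · ADDEQ
2: ✓ MOVNE  r3←0x86
3: ✓ ADDMI  r4←0x92
4: ✓ CMP  NZCV=0010
5: · MOVLT
6: · MOVVS
7: ✓ MOVPL  r2←0x9b
8: ✓ CMP  NZCV=1001
9: ✓ ADDNE  r1←0xde
10: ✓ ADDGT  r0←0xd3
11: ✓ MOVNE  r4←0xc6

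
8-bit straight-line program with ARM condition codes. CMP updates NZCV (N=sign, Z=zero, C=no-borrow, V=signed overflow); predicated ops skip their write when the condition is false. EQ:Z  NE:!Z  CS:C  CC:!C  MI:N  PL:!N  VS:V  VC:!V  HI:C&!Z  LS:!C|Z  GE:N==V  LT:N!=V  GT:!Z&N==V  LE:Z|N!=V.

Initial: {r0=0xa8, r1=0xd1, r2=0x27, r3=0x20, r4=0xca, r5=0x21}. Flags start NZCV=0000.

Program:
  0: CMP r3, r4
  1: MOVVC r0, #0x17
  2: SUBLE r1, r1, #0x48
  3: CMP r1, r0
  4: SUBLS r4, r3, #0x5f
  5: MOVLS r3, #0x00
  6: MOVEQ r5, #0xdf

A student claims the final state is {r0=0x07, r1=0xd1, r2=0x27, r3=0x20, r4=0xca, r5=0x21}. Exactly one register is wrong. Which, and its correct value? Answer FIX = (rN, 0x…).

FIX = (r0, 0x17)

[0] flags=0000 → (cmp)
[1] flags=0000 VC?T → r0=0x17
[2] flags=0000 LE?F → skip
[3] flags=1010 → (cmp)
[4] flags=1010 LS?F → skip
[5] flags=1010 LS?F → skip
[6] flags=1010 EQ?F → skip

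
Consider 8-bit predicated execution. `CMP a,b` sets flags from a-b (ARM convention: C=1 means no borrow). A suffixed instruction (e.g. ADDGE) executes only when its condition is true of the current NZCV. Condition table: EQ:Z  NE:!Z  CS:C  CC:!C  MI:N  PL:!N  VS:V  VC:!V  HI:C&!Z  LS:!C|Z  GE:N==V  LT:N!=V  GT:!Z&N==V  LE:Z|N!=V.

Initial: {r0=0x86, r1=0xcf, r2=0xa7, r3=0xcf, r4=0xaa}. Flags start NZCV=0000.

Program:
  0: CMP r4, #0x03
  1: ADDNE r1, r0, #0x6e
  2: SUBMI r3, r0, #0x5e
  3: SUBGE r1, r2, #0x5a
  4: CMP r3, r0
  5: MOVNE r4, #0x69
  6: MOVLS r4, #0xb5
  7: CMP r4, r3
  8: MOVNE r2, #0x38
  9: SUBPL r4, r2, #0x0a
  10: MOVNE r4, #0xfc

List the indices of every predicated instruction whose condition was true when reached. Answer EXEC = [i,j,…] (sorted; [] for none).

[0] flags=1010 → (cmp)
[1] flags=1010 NE?T → r1=0xf4
[2] flags=1010 MI?T → r3=0x28
[3] flags=1010 GE?F → skip
[4] flags=1001 → (cmp)
[5] flags=1001 NE?T → r4=0x69
[6] flags=1001 LS?T → r4=0xb5
[7] flags=1010 → (cmp)
[8] flags=1010 NE?T → r2=0x38
[9] flags=1010 PL?F → skip
[10] flags=1010 NE?T → r4=0xfc

EXEC = [1,2,5,6,8,10]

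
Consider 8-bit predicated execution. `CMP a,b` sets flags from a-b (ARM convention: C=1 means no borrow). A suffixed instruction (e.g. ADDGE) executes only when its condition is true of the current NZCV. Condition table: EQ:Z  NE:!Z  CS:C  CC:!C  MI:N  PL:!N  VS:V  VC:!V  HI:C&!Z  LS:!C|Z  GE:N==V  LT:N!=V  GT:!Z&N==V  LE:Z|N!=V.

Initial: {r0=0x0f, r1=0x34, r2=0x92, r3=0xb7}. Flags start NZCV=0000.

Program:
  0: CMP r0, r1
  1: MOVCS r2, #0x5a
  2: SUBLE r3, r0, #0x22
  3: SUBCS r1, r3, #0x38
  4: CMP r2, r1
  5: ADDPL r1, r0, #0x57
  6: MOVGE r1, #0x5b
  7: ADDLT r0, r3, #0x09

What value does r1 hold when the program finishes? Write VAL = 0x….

VAL = 0x66

0: ✓ CMP  NZCV=1000
1: · MOVCS
2: ✓ SUBLE  r3←0xed
3: · SUBCS
4: ✓ CMP  NZCV=0011
5: ✓ ADDPL  r1←0x66
6: · MOVGE
7: ✓ ADDLT  r0←0xf6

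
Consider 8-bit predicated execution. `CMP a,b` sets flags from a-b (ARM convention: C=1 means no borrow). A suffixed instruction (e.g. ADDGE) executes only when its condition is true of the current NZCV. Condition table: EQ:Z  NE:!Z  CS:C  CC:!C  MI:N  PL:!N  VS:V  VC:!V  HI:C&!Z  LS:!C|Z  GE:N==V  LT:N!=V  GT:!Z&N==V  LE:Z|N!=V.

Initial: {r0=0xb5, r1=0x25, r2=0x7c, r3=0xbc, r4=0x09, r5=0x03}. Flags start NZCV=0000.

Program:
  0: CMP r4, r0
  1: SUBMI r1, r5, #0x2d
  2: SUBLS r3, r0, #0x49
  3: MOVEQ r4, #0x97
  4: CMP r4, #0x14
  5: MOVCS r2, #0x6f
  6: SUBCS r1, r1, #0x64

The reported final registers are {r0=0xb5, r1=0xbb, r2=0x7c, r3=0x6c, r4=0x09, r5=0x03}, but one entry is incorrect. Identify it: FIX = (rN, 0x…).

FIX = (r1, 0x25)

[0] flags=0000 → (cmp)
[1] flags=0000 MI?F → skip
[2] flags=0000 LS?T → r3=0x6c
[3] flags=0000 EQ?F → skip
[4] flags=1000 → (cmp)
[5] flags=1000 CS?F → skip
[6] flags=1000 CS?F → skip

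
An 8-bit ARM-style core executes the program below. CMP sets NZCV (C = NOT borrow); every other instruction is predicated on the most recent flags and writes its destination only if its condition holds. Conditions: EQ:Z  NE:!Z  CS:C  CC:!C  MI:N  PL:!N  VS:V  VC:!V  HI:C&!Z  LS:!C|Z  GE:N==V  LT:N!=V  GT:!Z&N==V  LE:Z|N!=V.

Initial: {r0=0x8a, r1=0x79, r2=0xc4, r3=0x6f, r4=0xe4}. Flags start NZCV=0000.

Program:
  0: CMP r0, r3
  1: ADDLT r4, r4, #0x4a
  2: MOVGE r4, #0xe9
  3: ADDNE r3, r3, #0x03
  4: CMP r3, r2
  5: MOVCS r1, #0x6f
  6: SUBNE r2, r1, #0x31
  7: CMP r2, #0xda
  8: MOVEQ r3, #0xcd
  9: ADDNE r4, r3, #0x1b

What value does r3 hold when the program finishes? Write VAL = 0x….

0: ✓ CMP  NZCV=0011
1: ✓ ADDLT  r4←0x2e
2: · MOVGE
3: ✓ ADDNE  r3←0x72
4: ✓ CMP  NZCV=1001
5: · MOVCS
6: ✓ SUBNE  r2←0x48
7: ✓ CMP  NZCV=0000
8: · MOVEQ
9: ✓ ADDNE  r4←0x8d

VAL = 0x72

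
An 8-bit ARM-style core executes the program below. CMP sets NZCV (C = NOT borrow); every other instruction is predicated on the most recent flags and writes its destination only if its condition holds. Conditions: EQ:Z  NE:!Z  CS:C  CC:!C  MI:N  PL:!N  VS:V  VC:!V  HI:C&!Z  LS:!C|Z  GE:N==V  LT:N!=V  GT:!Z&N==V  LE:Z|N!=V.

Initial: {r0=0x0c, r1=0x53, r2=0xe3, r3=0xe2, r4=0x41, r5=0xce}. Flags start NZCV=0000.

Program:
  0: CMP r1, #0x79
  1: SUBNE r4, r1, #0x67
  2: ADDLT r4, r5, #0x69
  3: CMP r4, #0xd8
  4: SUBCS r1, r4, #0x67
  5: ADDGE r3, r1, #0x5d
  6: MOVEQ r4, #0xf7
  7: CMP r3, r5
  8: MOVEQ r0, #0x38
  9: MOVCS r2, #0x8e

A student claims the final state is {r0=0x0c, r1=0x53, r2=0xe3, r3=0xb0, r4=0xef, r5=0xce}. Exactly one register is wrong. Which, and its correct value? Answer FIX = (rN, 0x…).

[0] flags=1000 → (cmp)
[1] flags=1000 NE?T → r4=0xec
[2] flags=1000 LT?T → r4=0x37
[3] flags=0000 → (cmp)
[4] flags=0000 CS?F → skip
[5] flags=0000 GE?T → r3=0xb0
[6] flags=0000 EQ?F → skip
[7] flags=1000 → (cmp)
[8] flags=1000 EQ?F → skip
[9] flags=1000 CS?F → skip

FIX = (r4, 0x37)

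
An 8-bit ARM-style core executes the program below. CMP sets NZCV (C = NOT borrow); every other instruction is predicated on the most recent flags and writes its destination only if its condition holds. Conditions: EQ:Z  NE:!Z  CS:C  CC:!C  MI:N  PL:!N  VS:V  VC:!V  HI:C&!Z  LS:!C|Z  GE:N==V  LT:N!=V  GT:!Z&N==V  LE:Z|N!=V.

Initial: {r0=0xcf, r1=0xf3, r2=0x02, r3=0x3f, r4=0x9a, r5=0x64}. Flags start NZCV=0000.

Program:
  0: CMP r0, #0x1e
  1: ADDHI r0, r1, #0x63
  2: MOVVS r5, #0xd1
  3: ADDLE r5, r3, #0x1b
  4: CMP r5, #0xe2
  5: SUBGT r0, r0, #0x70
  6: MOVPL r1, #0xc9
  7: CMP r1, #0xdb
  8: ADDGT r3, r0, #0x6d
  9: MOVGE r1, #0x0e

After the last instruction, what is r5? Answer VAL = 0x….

0: ✓ CMP  NZCV=1010
1: ✓ ADDHI  r0←0x56
2: · MOVVS
3: ✓ ADDLE  r5←0x5a
4: ✓ CMP  NZCV=0000
5: ✓ SUBGT  r0←0xe6
6: ✓ MOVPL  r1←0xc9
7: ✓ CMP  NZCV=1000
8: · ADDGT
9: · MOVGE

VAL = 0x5a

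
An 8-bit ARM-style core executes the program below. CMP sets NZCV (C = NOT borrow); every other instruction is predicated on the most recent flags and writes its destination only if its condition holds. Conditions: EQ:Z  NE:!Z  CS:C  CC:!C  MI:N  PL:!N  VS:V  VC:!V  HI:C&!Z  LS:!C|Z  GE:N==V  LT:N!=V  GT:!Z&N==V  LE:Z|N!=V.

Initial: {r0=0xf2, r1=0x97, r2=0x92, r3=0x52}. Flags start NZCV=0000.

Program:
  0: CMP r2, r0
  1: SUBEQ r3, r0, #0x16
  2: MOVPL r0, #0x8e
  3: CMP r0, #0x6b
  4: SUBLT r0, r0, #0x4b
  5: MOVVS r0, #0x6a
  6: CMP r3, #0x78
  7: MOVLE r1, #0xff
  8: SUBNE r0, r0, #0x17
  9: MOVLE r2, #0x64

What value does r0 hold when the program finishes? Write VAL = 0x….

[0] flags=1000 → (cmp)
[1] flags=1000 EQ?F → skip
[2] flags=1000 PL?F → skip
[3] flags=1010 → (cmp)
[4] flags=1010 LT?T → r0=0xa7
[5] flags=1010 VS?F → skip
[6] flags=1000 → (cmp)
[7] flags=1000 LE?T → r1=0xff
[8] flags=1000 NE?T → r0=0x90
[9] flags=1000 LE?T → r2=0x64

VAL = 0x90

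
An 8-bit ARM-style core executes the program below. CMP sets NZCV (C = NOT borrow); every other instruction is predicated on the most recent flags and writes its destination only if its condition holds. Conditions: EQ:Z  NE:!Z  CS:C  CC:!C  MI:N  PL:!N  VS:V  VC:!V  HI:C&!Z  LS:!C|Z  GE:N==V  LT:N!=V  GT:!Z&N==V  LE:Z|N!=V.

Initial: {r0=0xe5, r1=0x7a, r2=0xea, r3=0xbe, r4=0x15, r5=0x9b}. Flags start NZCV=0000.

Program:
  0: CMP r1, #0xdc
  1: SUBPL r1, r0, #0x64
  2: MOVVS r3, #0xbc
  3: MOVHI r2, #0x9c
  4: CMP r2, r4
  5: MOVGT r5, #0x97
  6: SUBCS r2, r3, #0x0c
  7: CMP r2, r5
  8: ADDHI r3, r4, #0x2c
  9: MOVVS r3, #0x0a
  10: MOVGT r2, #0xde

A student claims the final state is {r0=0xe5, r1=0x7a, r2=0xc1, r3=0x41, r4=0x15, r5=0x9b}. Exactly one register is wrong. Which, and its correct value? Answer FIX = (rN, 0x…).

FIX = (r2, 0xde)

0: ✓ CMP  NZCV=1001
1: · SUBPL
2: ✓ MOVVS  r3←0xbc
3: · MOVHI
4: ✓ CMP  NZCV=1010
5: · MOVGT
6: ✓ SUBCS  r2←0xb0
7: ✓ CMP  NZCV=0010
8: ✓ ADDHI  r3←0x41
9: · MOVVS
10: ✓ MOVGT  r2←0xde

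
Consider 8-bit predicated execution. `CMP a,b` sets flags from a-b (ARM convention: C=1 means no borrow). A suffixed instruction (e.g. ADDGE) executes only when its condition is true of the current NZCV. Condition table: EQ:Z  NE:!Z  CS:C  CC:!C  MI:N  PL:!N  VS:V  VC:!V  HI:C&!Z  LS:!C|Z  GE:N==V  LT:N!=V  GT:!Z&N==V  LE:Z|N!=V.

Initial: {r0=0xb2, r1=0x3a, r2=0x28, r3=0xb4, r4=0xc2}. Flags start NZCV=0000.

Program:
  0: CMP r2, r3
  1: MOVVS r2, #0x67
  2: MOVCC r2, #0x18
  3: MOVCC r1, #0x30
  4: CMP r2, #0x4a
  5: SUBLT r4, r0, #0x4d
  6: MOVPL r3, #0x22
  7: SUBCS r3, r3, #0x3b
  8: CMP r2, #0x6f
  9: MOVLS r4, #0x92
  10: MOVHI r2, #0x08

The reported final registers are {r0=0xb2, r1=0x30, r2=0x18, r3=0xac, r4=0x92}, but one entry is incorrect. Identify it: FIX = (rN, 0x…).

FIX = (r3, 0xb4)

0: ✓ CMP  NZCV=0000
1: · MOVVS
2: ✓ MOVCC  r2←0x18
3: ✓ MOVCC  r1←0x30
4: ✓ CMP  NZCV=1000
5: ✓ SUBLT  r4←0x65
6: · MOVPL
7: · SUBCS
8: ✓ CMP  NZCV=1000
9: ✓ MOVLS  r4←0x92
10: · MOVHI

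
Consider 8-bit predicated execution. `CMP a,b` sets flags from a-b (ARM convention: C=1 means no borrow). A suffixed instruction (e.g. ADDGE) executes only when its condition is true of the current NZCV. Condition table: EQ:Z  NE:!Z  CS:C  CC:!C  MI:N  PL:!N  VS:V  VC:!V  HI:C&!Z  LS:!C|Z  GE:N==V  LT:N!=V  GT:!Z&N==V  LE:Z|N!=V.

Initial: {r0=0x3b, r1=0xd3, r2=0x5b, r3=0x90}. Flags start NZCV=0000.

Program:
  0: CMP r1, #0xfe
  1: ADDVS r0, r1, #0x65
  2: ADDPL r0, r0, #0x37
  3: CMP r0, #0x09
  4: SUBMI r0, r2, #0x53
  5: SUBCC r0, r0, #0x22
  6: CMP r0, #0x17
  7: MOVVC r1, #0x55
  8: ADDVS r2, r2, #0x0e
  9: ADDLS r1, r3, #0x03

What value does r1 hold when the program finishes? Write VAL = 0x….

0: ✓ CMP  NZCV=1000
1: · ADDVS
2: · ADDPL
3: ✓ CMP  NZCV=0010
4: · SUBMI
5: · SUBCC
6: ✓ CMP  NZCV=0010
7: ✓ MOVVC  r1←0x55
8: · ADDVS
9: · ADDLS

VAL = 0x55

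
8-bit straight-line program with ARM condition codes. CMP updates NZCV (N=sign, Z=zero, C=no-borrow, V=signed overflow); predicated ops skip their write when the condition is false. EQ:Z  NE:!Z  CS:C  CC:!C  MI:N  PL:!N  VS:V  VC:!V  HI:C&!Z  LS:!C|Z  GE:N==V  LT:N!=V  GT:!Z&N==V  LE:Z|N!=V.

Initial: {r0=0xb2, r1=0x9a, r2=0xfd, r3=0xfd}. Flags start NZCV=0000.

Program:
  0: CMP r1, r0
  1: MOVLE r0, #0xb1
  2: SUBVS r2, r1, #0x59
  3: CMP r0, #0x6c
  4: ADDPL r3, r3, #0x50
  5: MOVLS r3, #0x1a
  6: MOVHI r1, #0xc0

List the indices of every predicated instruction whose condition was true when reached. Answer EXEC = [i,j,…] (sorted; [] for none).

0: ✓ CMP  NZCV=1000
1: ✓ MOVLE  r0←0xb1
2: · SUBVS
3: ✓ CMP  NZCV=0011
4: ✓ ADDPL  r3←0x4d
5: · MOVLS
6: ✓ MOVHI  r1←0xc0

EXEC = [1,4,6]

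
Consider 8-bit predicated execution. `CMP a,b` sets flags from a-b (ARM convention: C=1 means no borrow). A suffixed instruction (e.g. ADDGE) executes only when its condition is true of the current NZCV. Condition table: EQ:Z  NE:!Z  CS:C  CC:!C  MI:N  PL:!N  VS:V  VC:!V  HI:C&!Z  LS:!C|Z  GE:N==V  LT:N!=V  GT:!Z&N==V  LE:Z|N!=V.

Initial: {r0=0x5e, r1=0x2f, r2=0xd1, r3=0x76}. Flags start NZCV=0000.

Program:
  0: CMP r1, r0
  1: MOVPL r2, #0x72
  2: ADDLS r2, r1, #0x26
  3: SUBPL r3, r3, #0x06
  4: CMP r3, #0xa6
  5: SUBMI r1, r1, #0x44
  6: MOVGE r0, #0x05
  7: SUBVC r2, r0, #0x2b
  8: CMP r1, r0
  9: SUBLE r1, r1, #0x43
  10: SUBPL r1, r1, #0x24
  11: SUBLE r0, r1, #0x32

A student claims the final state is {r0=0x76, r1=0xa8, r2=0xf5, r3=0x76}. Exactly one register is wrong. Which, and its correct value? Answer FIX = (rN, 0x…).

FIX = (r2, 0x55)

0: ✓ CMP  NZCV=1000
1: · MOVPL
2: ✓ ADDLS  r2←0x55
3: · SUBPL
4: ✓ CMP  NZCV=1001
5: ✓ SUBMI  r1←0xeb
6: ✓ MOVGE  r0←0x05
7: · SUBVC
8: ✓ CMP  NZCV=1010
9: ✓ SUBLE  r1←0xa8
10: · SUBPL
11: ✓ SUBLE  r0←0x76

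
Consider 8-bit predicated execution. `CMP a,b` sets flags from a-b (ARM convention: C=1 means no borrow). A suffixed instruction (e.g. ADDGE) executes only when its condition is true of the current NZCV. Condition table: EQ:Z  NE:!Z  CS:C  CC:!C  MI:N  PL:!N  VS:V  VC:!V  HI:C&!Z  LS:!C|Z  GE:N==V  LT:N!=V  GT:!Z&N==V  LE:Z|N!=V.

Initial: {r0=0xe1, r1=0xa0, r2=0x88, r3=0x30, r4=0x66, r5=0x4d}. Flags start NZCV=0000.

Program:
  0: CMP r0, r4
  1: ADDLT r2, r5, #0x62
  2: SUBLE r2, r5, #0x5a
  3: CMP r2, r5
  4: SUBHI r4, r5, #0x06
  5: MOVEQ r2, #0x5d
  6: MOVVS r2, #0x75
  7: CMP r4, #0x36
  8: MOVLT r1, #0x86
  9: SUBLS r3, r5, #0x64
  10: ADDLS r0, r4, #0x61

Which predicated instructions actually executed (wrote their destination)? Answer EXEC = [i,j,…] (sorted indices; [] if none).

0: ✓ CMP  NZCV=0011
1: ✓ ADDLT  r2←0xaf
2: ✓ SUBLE  r2←0xf3
3: ✓ CMP  NZCV=1010
4: ✓ SUBHI  r4←0x47
5: · MOVEQ
6: · MOVVS
7: ✓ CMP  NZCV=0010
8: · MOVLT
9: · SUBLS
10: · ADDLS

EXEC = [1,2,4]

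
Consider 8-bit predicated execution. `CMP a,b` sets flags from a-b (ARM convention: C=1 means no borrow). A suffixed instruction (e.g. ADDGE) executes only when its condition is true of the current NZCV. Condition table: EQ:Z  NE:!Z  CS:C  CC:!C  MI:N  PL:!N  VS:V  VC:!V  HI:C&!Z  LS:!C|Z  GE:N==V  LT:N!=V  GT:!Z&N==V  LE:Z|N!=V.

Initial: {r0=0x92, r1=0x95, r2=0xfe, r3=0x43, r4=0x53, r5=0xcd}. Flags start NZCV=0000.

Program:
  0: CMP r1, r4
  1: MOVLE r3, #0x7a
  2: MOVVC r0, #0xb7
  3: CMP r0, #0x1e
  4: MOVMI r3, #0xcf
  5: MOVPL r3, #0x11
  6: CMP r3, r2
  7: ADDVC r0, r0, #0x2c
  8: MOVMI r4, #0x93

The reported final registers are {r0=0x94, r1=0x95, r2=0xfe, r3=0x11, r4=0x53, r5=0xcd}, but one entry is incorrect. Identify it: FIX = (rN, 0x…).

FIX = (r0, 0xbe)

[0] flags=0011 → (cmp)
[1] flags=0011 LE?T → r3=0x7a
[2] flags=0011 VC?F → skip
[3] flags=0011 → (cmp)
[4] flags=0011 MI?F → skip
[5] flags=0011 PL?T → r3=0x11
[6] flags=0000 → (cmp)
[7] flags=0000 VC?T → r0=0xbe
[8] flags=0000 MI?F → skip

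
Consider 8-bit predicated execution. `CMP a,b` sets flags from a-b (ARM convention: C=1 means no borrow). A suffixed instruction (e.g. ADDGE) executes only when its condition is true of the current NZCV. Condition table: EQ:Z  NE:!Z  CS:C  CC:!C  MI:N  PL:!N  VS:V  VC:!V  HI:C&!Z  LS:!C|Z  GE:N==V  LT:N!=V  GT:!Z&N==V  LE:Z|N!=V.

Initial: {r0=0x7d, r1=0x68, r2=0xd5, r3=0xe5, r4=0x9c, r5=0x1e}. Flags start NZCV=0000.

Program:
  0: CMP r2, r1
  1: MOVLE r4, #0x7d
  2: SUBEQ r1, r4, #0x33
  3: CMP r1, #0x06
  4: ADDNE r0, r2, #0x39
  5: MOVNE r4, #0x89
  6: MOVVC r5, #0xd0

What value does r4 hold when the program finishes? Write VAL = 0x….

[0] flags=0011 → (cmp)
[1] flags=0011 LE?T → r4=0x7d
[2] flags=0011 EQ?F → skip
[3] flags=0010 → (cmp)
[4] flags=0010 NE?T → r0=0x0e
[5] flags=0010 NE?T → r4=0x89
[6] flags=0010 VC?T → r5=0xd0

VAL = 0x89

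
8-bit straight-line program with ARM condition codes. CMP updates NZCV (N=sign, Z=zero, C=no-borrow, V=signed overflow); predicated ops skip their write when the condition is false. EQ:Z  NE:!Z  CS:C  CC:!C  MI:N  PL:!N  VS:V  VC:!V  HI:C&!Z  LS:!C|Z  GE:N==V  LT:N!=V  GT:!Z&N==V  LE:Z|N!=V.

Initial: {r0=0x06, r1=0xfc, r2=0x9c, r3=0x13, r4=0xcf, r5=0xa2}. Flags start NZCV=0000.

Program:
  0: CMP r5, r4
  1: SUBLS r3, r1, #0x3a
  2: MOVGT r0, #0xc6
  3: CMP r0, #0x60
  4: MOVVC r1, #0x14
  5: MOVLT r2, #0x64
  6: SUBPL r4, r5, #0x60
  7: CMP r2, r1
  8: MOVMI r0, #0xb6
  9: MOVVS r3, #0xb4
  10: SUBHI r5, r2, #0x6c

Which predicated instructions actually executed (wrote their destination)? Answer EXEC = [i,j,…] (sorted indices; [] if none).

EXEC = [1,4,5,10]

0: ✓ CMP  NZCV=1000
1: ✓ SUBLS  r3←0xc2
2: · MOVGT
3: ✓ CMP  NZCV=1000
4: ✓ MOVVC  r1←0x14
5: ✓ MOVLT  r2←0x64
6: · SUBPL
7: ✓ CMP  NZCV=0010
8: · MOVMI
9: · MOVVS
10: ✓ SUBHI  r5←0xf8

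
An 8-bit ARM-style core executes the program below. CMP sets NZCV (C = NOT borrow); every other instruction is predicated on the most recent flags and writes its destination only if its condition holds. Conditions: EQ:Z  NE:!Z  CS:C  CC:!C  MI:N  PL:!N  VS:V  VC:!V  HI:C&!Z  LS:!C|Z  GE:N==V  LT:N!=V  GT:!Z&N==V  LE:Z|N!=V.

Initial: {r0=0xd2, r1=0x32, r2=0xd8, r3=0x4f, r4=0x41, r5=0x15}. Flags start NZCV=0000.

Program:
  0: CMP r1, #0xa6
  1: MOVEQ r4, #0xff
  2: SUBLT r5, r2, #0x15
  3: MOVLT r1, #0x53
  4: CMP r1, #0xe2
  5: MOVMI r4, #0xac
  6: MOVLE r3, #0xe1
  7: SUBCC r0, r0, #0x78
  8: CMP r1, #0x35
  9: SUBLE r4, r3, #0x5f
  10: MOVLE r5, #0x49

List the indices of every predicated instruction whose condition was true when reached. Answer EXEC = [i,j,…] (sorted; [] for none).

EXEC = [7,9,10]

[0] flags=1001 → (cmp)
[1] flags=1001 EQ?F → skip
[2] flags=1001 LT?F → skip
[3] flags=1001 LT?F → skip
[4] flags=0000 → (cmp)
[5] flags=0000 MI?F → skip
[6] flags=0000 LE?F → skip
[7] flags=0000 CC?T → r0=0x5a
[8] flags=1000 → (cmp)
[9] flags=1000 LE?T → r4=0xf0
[10] flags=1000 LE?T → r5=0x49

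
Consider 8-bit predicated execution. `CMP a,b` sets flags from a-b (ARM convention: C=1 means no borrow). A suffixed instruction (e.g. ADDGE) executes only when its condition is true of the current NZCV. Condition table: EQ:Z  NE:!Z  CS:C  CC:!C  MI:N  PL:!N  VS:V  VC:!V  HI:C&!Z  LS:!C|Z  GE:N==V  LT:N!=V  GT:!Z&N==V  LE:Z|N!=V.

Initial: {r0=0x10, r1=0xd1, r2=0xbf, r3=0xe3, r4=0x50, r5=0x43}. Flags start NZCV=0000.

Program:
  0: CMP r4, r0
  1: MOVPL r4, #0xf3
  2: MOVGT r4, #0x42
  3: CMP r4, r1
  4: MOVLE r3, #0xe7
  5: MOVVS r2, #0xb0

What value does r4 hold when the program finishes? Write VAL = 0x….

0: ✓ CMP  NZCV=0010
1: ✓ MOVPL  r4←0xf3
2: ✓ MOVGT  r4←0x42
3: ✓ CMP  NZCV=0000
4: · MOVLE
5: · MOVVS

VAL = 0x42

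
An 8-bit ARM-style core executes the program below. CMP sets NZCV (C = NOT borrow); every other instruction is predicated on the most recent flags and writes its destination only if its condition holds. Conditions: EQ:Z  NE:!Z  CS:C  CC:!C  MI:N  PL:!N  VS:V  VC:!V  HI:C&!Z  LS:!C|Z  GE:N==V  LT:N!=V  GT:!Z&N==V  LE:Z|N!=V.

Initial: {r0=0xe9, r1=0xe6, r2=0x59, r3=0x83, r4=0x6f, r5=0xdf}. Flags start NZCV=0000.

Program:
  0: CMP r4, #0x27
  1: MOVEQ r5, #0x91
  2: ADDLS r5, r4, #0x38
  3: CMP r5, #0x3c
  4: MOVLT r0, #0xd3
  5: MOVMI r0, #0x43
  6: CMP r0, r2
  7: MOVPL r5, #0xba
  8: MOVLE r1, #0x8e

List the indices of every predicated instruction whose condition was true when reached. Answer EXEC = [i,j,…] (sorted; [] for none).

EXEC = [4,5,8]

0: ✓ CMP  NZCV=0010
1: · MOVEQ
2: · ADDLS
3: ✓ CMP  NZCV=1010
4: ✓ MOVLT  r0←0xd3
5: ✓ MOVMI  r0←0x43
6: ✓ CMP  NZCV=1000
7: · MOVPL
8: ✓ MOVLE  r1←0x8e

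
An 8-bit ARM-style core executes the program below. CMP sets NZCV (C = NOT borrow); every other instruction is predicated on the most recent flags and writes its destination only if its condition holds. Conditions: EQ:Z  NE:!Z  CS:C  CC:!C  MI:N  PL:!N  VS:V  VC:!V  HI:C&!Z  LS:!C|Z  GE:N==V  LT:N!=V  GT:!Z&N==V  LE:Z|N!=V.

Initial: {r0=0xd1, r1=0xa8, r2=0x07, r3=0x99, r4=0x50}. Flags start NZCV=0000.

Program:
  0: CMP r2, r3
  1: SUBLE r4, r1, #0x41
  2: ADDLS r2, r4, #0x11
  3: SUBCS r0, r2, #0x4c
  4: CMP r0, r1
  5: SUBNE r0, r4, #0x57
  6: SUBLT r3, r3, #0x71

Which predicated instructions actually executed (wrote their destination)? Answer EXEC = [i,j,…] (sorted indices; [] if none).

[0] flags=0000 → (cmp)
[1] flags=0000 LE?F → skip
[2] flags=0000 LS?T → r2=0x61
[3] flags=0000 CS?F → skip
[4] flags=0010 → (cmp)
[5] flags=0010 NE?T → r0=0xf9
[6] flags=0010 LT?F → skip

EXEC = [2,5]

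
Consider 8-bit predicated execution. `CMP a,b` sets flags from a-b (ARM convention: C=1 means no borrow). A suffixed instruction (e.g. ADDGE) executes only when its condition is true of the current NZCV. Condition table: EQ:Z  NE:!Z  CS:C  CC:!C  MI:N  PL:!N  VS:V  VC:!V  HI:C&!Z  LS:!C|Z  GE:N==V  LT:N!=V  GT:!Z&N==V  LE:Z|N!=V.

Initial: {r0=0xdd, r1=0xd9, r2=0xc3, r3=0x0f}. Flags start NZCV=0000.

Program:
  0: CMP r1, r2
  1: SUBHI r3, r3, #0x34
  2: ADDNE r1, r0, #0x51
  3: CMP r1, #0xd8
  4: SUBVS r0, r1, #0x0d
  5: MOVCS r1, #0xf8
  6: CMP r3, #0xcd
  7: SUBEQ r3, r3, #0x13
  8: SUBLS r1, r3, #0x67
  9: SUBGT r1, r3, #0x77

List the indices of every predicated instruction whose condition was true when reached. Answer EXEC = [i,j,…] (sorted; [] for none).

0: ✓ CMP  NZCV=0010
1: ✓ SUBHI  r3←0xdb
2: ✓ ADDNE  r1←0x2e
3: ✓ CMP  NZCV=0000
4: · SUBVS
5: · MOVCS
6: ✓ CMP  NZCV=0010
7: · SUBEQ
8: · SUBLS
9: ✓ SUBGT  r1←0x64

EXEC = [1,2,9]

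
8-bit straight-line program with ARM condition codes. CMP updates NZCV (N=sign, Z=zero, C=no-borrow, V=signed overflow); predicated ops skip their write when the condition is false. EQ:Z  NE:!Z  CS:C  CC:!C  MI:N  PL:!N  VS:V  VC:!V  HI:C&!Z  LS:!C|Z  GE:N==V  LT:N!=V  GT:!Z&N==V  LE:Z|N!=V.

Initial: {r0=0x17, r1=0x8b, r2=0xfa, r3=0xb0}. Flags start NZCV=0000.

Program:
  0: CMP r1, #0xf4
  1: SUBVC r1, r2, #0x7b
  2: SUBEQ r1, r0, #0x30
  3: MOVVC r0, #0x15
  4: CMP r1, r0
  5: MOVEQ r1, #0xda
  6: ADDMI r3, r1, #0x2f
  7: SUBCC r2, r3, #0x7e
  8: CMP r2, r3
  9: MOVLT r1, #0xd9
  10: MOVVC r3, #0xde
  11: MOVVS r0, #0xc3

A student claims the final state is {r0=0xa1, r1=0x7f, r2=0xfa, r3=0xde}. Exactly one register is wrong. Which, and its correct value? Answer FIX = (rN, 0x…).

0: ✓ CMP  NZCV=1000
1: ✓ SUBVC  r1←0x7f
2: · SUBEQ
3: ✓ MOVVC  r0←0x15
4: ✓ CMP  NZCV=0010
5: · MOVEQ
6: · ADDMI
7: · SUBCC
8: ✓ CMP  NZCV=0010
9: · MOVLT
10: ✓ MOVVC  r3←0xde
11: · MOVVS

FIX = (r0, 0x15)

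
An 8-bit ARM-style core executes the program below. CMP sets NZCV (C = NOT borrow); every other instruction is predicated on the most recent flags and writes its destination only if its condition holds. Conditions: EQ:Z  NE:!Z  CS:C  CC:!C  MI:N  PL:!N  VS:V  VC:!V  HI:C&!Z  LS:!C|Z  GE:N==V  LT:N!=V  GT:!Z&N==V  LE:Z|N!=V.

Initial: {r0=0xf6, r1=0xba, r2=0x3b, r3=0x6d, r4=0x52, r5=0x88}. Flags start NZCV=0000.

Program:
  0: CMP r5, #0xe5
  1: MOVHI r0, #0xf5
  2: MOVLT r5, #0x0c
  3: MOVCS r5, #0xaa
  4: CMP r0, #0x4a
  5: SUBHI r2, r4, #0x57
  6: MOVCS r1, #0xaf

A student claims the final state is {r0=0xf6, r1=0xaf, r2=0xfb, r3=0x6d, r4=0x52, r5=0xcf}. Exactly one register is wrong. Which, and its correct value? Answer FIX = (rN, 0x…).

FIX = (r5, 0x0c)

[0] flags=1000 → (cmp)
[1] flags=1000 HI?F → skip
[2] flags=1000 LT?T → r5=0x0c
[3] flags=1000 CS?F → skip
[4] flags=1010 → (cmp)
[5] flags=1010 HI?T → r2=0xfb
[6] flags=1010 CS?T → r1=0xaf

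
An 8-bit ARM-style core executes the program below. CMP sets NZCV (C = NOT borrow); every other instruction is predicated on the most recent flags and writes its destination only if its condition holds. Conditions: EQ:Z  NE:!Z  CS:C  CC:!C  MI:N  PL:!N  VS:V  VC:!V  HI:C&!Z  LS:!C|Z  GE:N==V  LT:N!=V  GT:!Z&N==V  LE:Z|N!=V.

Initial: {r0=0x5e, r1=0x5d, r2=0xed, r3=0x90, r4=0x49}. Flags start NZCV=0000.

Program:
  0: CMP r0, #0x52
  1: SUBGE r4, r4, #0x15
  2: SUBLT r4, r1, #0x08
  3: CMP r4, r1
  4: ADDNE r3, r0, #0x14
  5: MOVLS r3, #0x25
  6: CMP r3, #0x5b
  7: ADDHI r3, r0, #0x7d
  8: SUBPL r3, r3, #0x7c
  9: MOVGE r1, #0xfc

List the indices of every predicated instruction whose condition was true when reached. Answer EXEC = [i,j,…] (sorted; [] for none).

EXEC = [1,4,5]

0: ✓ CMP  NZCV=0010
1: ✓ SUBGE  r4←0x34
2: · SUBLT
3: ✓ CMP  NZCV=1000
4: ✓ ADDNE  r3←0x72
5: ✓ MOVLS  r3←0x25
6: ✓ CMP  NZCV=1000
7: · ADDHI
8: · SUBPL
9: · MOVGE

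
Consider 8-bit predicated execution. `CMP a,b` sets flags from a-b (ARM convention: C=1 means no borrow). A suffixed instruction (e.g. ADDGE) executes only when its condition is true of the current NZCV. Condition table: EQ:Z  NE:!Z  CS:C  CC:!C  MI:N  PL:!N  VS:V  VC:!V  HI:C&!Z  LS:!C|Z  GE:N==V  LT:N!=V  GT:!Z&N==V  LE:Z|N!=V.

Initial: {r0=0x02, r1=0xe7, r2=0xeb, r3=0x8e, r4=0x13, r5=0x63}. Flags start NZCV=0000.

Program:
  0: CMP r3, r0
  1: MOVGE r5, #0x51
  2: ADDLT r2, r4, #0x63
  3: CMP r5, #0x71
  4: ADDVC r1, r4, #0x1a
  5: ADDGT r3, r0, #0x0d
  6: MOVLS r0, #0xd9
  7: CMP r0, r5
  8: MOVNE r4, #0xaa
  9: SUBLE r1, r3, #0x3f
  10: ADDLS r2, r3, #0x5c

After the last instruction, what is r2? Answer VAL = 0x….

VAL = 0x76

0: ✓ CMP  NZCV=1010
1: · MOVGE
2: ✓ ADDLT  r2←0x76
3: ✓ CMP  NZCV=1000
4: ✓ ADDVC  r1←0x2d
5: · ADDGT
6: ✓ MOVLS  r0←0xd9
7: ✓ CMP  NZCV=0011
8: ✓ MOVNE  r4←0xaa
9: ✓ SUBLE  r1←0x4f
10: · ADDLS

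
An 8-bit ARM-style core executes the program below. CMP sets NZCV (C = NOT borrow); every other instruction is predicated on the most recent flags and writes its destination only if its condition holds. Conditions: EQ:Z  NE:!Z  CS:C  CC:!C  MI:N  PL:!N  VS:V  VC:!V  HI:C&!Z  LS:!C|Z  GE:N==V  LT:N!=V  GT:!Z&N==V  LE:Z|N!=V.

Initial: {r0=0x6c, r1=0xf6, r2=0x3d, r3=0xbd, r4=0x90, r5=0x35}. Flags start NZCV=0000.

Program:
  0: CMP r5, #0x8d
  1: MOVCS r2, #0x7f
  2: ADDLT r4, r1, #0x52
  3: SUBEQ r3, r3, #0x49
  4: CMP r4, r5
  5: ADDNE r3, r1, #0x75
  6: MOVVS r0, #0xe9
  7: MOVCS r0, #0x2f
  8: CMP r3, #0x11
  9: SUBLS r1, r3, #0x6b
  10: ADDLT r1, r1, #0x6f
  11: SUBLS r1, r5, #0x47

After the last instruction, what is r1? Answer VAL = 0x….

0: ✓ CMP  NZCV=1001
1: · MOVCS
2: · ADDLT
3: · SUBEQ
4: ✓ CMP  NZCV=0011
5: ✓ ADDNE  r3←0x6b
6: ✓ MOVVS  r0←0xe9
7: ✓ MOVCS  r0←0x2f
8: ✓ CMP  NZCV=0010
9: · SUBLS
10: · ADDLT
11: · SUBLS

VAL = 0xf6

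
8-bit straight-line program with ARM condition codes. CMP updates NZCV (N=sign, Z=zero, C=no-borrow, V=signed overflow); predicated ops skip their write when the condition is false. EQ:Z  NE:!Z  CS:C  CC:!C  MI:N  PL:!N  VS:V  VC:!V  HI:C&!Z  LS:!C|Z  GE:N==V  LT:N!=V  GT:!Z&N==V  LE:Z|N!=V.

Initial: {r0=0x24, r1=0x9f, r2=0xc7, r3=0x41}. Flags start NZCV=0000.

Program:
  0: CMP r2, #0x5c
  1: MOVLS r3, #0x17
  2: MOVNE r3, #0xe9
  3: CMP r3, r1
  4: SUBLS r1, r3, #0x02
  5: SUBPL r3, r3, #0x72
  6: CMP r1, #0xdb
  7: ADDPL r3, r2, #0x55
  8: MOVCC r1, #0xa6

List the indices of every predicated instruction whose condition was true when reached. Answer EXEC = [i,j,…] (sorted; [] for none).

EXEC = [2,5,8]

[0] flags=0011 → (cmp)
[1] flags=0011 LS?F → skip
[2] flags=0011 NE?T → r3=0xe9
[3] flags=0010 → (cmp)
[4] flags=0010 LS?F → skip
[5] flags=0010 PL?T → r3=0x77
[6] flags=1000 → (cmp)
[7] flags=1000 PL?F → skip
[8] flags=1000 CC?T → r1=0xa6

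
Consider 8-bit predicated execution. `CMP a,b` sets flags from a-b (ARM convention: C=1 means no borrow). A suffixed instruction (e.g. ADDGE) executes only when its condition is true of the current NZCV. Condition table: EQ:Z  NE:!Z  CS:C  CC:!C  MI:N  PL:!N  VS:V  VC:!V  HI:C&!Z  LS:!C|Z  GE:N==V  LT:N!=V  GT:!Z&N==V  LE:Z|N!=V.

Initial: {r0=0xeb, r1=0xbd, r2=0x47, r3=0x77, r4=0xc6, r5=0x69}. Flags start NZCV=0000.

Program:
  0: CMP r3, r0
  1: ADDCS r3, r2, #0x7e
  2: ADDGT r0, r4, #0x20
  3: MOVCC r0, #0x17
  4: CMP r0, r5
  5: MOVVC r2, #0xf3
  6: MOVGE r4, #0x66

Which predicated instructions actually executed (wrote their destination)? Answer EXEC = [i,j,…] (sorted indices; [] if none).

EXEC = [2,3,5]

[0] flags=1001 → (cmp)
[1] flags=1001 CS?F → skip
[2] flags=1001 GT?T → r0=0xe6
[3] flags=1001 CC?T → r0=0x17
[4] flags=1000 → (cmp)
[5] flags=1000 VC?T → r2=0xf3
[6] flags=1000 GE?F → skip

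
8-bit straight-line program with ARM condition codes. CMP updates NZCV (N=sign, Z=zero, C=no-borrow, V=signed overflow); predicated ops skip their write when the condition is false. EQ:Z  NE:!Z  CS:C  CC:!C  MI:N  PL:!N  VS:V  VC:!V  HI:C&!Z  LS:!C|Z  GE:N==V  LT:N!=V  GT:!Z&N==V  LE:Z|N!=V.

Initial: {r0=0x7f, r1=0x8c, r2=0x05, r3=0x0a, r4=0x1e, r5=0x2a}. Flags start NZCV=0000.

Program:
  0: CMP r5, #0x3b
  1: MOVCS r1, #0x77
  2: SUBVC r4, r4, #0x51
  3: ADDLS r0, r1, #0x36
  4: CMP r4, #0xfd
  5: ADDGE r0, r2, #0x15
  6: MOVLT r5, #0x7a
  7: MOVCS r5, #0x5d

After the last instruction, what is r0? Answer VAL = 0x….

[0] flags=1000 → (cmp)
[1] flags=1000 CS?F → skip
[2] flags=1000 VC?T → r4=0xcd
[3] flags=1000 LS?T → r0=0xc2
[4] flags=1000 → (cmp)
[5] flags=1000 GE?F → skip
[6] flags=1000 LT?T → r5=0x7a
[7] flags=1000 CS?F → skip

VAL = 0xc2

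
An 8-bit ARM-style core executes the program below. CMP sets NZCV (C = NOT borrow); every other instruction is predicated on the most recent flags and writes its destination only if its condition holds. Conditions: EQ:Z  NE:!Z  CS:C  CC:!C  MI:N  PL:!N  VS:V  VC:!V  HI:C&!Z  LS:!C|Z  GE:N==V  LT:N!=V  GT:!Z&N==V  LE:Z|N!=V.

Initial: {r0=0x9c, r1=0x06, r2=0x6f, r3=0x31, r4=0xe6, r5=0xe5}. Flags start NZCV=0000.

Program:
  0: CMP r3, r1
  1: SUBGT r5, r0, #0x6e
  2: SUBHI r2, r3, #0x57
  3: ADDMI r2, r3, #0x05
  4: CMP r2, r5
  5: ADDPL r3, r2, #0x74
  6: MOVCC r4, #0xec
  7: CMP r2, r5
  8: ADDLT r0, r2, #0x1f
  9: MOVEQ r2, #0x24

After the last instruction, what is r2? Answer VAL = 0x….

[0] flags=0010 → (cmp)
[1] flags=0010 GT?T → r5=0x2e
[2] flags=0010 HI?T → r2=0xda
[3] flags=0010 MI?F → skip
[4] flags=1010 → (cmp)
[5] flags=1010 PL?F → skip
[6] flags=1010 CC?F → skip
[7] flags=1010 → (cmp)
[8] flags=1010 LT?T → r0=0xf9
[9] flags=1010 EQ?F → skip

VAL = 0xda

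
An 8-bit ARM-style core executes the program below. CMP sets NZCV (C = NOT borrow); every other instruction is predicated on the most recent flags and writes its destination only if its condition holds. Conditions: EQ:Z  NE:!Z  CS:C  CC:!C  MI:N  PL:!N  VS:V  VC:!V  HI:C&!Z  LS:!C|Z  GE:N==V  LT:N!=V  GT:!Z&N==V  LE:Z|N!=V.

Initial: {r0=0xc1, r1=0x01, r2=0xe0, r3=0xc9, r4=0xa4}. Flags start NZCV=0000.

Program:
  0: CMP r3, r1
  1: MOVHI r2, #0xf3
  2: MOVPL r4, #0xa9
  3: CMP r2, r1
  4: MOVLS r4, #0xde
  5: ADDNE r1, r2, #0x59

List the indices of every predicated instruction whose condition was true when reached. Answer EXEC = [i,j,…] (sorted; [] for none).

EXEC = [1,5]

[0] flags=1010 → (cmp)
[1] flags=1010 HI?T → r2=0xf3
[2] flags=1010 PL?F → skip
[3] flags=1010 → (cmp)
[4] flags=1010 LS?F → skip
[5] flags=1010 NE?T → r1=0x4c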